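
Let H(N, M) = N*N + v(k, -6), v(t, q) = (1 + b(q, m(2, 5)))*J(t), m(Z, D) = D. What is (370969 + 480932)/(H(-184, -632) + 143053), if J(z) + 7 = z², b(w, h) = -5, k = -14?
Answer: 851901/176153 ≈ 4.8361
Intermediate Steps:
J(z) = -7 + z²
v(t, q) = 28 - 4*t² (v(t, q) = (1 - 5)*(-7 + t²) = -4*(-7 + t²) = 28 - 4*t²)
H(N, M) = -756 + N² (H(N, M) = N*N + (28 - 4*(-14)²) = N² + (28 - 4*196) = N² + (28 - 784) = N² - 756 = -756 + N²)
(370969 + 480932)/(H(-184, -632) + 143053) = (370969 + 480932)/((-756 + (-184)²) + 143053) = 851901/((-756 + 33856) + 143053) = 851901/(33100 + 143053) = 851901/176153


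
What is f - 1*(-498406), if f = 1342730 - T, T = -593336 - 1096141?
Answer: 3530613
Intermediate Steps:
T = -1689477
f = 3032207 (f = 1342730 - 1*(-1689477) = 1342730 + 1689477 = 3032207)
f - 1*(-498406) = 3032207 - 1*(-498406) = 3032207 + 498406 = 3530613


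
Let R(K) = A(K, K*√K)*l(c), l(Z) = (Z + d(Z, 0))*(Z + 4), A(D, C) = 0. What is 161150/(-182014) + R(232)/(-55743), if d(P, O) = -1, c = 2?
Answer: -80575/91007 ≈ -0.88537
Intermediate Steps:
l(Z) = (-1 + Z)*(4 + Z) (l(Z) = (Z - 1)*(Z + 4) = (-1 + Z)*(4 + Z))
R(K) = 0 (R(K) = 0*(-4 + 2² + 3*2) = 0*(-4 + 4 + 6) = 0*6 = 0)
161150/(-182014) + R(232)/(-55743) = 161150/(-182014) + 0/(-55743) = 161150*(-1/182014) + 0*(-1/55743) = -80575/91007 + 0 = -80575/91007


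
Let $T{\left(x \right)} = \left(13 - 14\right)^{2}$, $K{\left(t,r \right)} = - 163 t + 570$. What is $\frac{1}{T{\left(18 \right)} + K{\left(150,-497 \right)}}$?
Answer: $- \frac{1}{23879} \approx -4.1878 \cdot 10^{-5}$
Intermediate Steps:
$K{\left(t,r \right)} = 570 - 163 t$
$T{\left(x \right)} = 1$ ($T{\left(x \right)} = \left(-1\right)^{2} = 1$)
$\frac{1}{T{\left(18 \right)} + K{\left(150,-497 \right)}} = \frac{1}{1 + \left(570 - 24450\right)} = \frac{1}{1 - 23880} = \frac{1}{-23879} = - \frac{1}{23879}$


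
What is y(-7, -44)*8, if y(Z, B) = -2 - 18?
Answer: -160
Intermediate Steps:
y(Z, B) = -20
y(-7, -44)*8 = -20*8 = -160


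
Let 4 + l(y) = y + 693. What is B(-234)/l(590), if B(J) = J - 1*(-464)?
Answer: 230/1279 ≈ 0.17983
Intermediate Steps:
l(y) = 689 + y (l(y) = -4 + (y + 693) = -4 + (693 + y) = 689 + y)
B(J) = 464 + J (B(J) = J + 464 = 464 + J)
B(-234)/l(590) = (464 - 234)/(689 + 590) = 230/1279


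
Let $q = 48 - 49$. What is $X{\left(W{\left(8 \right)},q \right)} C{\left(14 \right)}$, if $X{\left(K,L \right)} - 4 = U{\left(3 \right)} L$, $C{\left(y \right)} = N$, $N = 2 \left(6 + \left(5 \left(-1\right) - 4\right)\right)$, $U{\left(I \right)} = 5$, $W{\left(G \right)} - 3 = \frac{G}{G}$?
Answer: $6$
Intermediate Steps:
$W{\left(G \right)} = 4$ ($W{\left(G \right)} = 3 + \frac{G}{G} = 3 + 1 = 4$)
$q = -1$ ($q = 48 - 49 = -1$)
$N = -6$ ($N = 2 \left(6 - 9\right) = 2 \left(-3\right) = -6$)
$C{\left(y \right)} = -6$
$X{\left(K,L \right)} = 4 + 5 L$
$X{\left(W{\left(8 \right)},q \right)} C{\left(14 \right)} = \left(4 + 5 \left(-1\right)\right) \left(-6\right) = \left(4 - 5\right) \left(-6\right) = \left(-1\right) \left(-6\right) = 6$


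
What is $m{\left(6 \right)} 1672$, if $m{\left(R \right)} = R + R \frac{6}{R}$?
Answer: $20064$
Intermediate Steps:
$m{\left(R \right)} = 6 + R$ ($m{\left(R \right)} = R + 6 = 6 + R$)
$m{\left(6 \right)} 1672 = \left(6 + 6\right) 1672 = 12 \cdot 1672 = 20064$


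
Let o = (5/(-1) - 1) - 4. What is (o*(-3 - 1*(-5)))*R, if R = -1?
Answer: 20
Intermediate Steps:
o = -10 (o = (5*(-1) - 1) - 4 = (-5 - 1) - 4 = -6 - 4 = -10)
(o*(-3 - 1*(-5)))*R = -10*(-3 - 1*(-5))*(-1) = -10*(-3 + 5)*(-1) = -10*2*(-1) = -20*(-1) = 20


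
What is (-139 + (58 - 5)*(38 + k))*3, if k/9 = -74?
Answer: -100269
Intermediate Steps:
k = -666 (k = 9*(-74) = -666)
(-139 + (58 - 5)*(38 + k))*3 = (-139 + (58 - 5)*(38 - 666))*3 = (-139 + 53*(-628))*3 = (-139 - 33284)*3 = -33423*3 = -100269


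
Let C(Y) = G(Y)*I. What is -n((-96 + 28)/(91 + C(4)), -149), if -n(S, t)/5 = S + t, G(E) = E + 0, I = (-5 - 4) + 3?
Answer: -50255/67 ≈ -750.07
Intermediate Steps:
I = -6 (I = -9 + 3 = -6)
G(E) = E
C(Y) = -6*Y (C(Y) = Y*(-6) = -6*Y)
n(S, t) = -5*S - 5*t (n(S, t) = -5*(S + t) = -5*S - 5*t)
-n((-96 + 28)/(91 + C(4)), -149) = -(-5*(-96 + 28)/(91 - 6*4) - 5*(-149)) = -(-(-340)/(91 - 24) + 745) = -(-(-340)/67 + 745) = -(-5*(-68/67) + 745) = -(340/67 + 745) = -1*50255/67 = -50255/67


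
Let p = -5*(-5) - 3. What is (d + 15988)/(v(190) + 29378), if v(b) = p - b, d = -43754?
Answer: -13883/14605 ≈ -0.95057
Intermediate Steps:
p = 22 (p = 25 - 3 = 22)
v(b) = 22 - b
(d + 15988)/(v(190) + 29378) = (-43754 + 15988)/((22 - 1*190) + 29378) = -27766/((22 - 190) + 29378) = -27766/(-168 + 29378) = -27766/29210 = -27766*1/29210 = -13883/14605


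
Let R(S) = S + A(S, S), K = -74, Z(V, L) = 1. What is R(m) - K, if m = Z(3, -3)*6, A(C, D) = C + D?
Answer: 92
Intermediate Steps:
m = 6 (m = 1*6 = 6)
R(S) = 3*S (R(S) = S + (S + S) = S + 2*S = 3*S)
R(m) - K = 3*6 - 1*(-74) = 18 + 74 = 92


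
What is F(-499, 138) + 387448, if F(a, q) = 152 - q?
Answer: 387462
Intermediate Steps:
F(-499, 138) + 387448 = (152 - 1*138) + 387448 = (152 - 138) + 387448 = 14 + 387448 = 387462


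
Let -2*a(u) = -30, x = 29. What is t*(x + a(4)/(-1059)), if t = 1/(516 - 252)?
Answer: 1279/11649 ≈ 0.10979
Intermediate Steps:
a(u) = 15 (a(u) = -1/2*(-30) = 15)
t = 1/264 ≈ 0.0037879
t*(x + a(4)/(-1059)) = (29 + 15/(-1059))/264 = (29 + 15*(-1/1059))/264 = (29 - 5/353)/264 = (1/264)*(10232/353) = 1279/11649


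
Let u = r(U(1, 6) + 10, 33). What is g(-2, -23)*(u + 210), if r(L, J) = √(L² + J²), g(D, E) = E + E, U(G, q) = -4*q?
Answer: -9660 - 46*√1285 ≈ -11309.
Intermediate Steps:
g(D, E) = 2*E
r(L, J) = √(J² + L²)
u = √1285 (u = √(33² + (-4*6 + 10)²) = √(1089 + (-24 + 10)²) = √(1089 + (-14)²) = √(1089 + 196) = √1285 ≈ 35.847)
g(-2, -23)*(u + 210) = (2*(-23))*(√1285 + 210) = -46*(210 + √1285) = -9660 - 46*√1285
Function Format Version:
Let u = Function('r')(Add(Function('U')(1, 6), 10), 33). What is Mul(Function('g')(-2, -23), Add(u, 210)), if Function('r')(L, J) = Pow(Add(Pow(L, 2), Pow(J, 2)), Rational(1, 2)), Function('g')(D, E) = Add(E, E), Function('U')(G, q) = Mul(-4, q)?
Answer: Add(-9660, Mul(-46, Pow(1285, Rational(1, 2)))) ≈ -11309.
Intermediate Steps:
Function('g')(D, E) = Mul(2, E)
Function('r')(L, J) = Pow(Add(Pow(J, 2), Pow(L, 2)), Rational(1, 2))
u = Pow(1285, Rational(1, 2)) (u = Pow(Add(Pow(33, 2), Pow(Add(Mul(-4, 6), 10), 2)), Rational(1, 2)) = Pow(Add(1089, Pow(Add(-24, 10), 2)), Rational(1, 2)) = Pow(Add(1089, Pow(-14, 2)), Rational(1, 2)) = Pow(Add(1089, 196), Rational(1, 2)) = Pow(1285, Rational(1, 2)) ≈ 35.847)
Mul(Function('g')(-2, -23), Add(u, 210)) = Mul(Mul(2, -23), Add(Pow(1285, Rational(1, 2)), 210)) = Mul(-46, Add(210, Pow(1285, Rational(1, 2)))) = Add(-9660, Mul(-46, Pow(1285, Rational(1, 2))))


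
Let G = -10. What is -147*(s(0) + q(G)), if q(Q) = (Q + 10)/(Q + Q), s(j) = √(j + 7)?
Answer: -147*√7 ≈ -388.93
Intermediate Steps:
s(j) = √(7 + j)
q(Q) = (10 + Q)/(2*Q) (q(Q) = (10 + Q)/((2*Q)) = (10 + Q)*(1/(2*Q)) = (10 + Q)/(2*Q))
-147*(s(0) + q(G)) = -147*(√(7 + 0) + (½)*(10 - 10)/(-10)) = -147*(√7 + (½)*(-⅒)*0) = -147*(√7 + 0) = -147*√7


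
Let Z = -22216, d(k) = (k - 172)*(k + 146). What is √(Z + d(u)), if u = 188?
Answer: 2*I*√4218 ≈ 129.89*I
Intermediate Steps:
d(k) = (-172 + k)*(146 + k)
√(Z + d(u)) = √(-22216 + (-25112 + 188² - 26*188)) = √(-22216 + (-25112 + 35344 - 4888)) = √(-22216 + 5344) = √(-16872) = 2*I*√4218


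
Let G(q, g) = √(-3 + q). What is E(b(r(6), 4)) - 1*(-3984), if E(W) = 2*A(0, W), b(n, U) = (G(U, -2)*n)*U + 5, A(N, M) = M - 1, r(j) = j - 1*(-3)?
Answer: 4064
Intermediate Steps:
r(j) = 3 + j (r(j) = j + 3 = 3 + j)
A(N, M) = -1 + M
b(n, U) = 5 + U*n*√(-3 + U) (b(n, U) = (√(-3 + U)*n)*U + 5 = (n*√(-3 + U))*U + 5 = U*n*√(-3 + U) + 5 = 5 + U*n*√(-3 + U))
E(W) = -2 + 2*W (E(W) = 2*(-1 + W) = -2 + 2*W)
E(b(r(6), 4)) - 1*(-3984) = (-2 + 2*(5 + 4*(3 + 6)*√(-3 + 4))) - 1*(-3984) = (-2 + 2*(5 + 4*9*√1)) + 3984 = (-2 + 2*(5 + 4*9*1)) + 3984 = (-2 + 2*(5 + 36)) + 3984 = (-2 + 2*41) + 3984 = (-2 + 82) + 3984 = 80 + 3984 = 4064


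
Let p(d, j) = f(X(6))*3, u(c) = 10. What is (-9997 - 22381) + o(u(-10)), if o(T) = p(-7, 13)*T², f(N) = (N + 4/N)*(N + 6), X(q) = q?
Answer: -8378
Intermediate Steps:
f(N) = (6 + N)*(N + 4/N) (f(N) = (N + 4/N)*(6 + N) = (6 + N)*(N + 4/N))
p(d, j) = 240 (p(d, j) = (4 + 6² + 6*6 + 24/6)*3 = (4 + 36 + 36 + 24*(⅙))*3 = (4 + 36 + 36 + 4)*3 = 80*3 = 240)
o(T) = 240*T²
(-9997 - 22381) + o(u(-10)) = (-9997 - 22381) + 240*10² = -32378 + 240*100 = -32378 + 24000 = -8378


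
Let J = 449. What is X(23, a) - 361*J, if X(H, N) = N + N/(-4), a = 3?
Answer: -648347/4 ≈ -1.6209e+5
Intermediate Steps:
X(H, N) = 3*N/4 (X(H, N) = N + N*(-¼) = N - N/4 = 3*N/4)
X(23, a) - 361*J = (¾)*3 - 361*449 = 9/4 - 162089 = -648347/4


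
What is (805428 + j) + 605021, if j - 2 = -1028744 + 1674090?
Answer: 2055797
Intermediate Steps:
j = 645348 (j = 2 + (-1028744 + 1674090) = 2 + 645346 = 645348)
(805428 + j) + 605021 = (805428 + 645348) + 605021 = 1450776 + 605021 = 2055797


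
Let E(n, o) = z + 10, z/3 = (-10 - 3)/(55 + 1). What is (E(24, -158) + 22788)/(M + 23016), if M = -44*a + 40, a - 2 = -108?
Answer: 116059/141120 ≈ 0.82241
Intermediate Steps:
z = -39/56 (z = 3*((-10 - 3)/(55 + 1)) = 3*(-13/56) = -39/56 ≈ -0.69643)
a = -106 (a = 2 - 108 = -106)
E(n, o) = 521/56 (E(n, o) = -39/56 + 10 = 521/56)
M = 4704 (M = -44*(-106) + 40 = 4664 + 40 = 4704)
(E(24, -158) + 22788)/(M + 23016) = (521/56 + 22788)/(4704 + 23016) = (1276649/56)/27720 = (1276649/56)*(1/27720) = 116059/141120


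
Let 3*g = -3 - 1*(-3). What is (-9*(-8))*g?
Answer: 0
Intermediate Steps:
g = 0 (g = (-3 - 1*(-3))/3 = (-3 + 3)/3 = (⅓)*0 = 0)
(-9*(-8))*g = -9*(-8)*0 = 72*0 = 0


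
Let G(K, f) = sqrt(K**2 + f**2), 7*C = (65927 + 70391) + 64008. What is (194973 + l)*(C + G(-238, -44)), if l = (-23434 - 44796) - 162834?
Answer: -1032852238 - 72182*sqrt(14645) ≈ -1.0416e+9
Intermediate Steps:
l = -231064 (l = -68230 - 162834 = -231064)
C = 28618 (C = ((65927 + 70391) + 64008)/7 = (136318 + 64008)/7 = (1/7)*200326 = 28618)
(194973 + l)*(C + G(-238, -44)) = (194973 - 231064)*(28618 + sqrt((-238)**2 + (-44)**2)) = -36091*(28618 + sqrt(56644 + 1936)) = -36091*(28618 + sqrt(58580)) = -36091*(28618 + 2*sqrt(14645)) = -1032852238 - 72182*sqrt(14645)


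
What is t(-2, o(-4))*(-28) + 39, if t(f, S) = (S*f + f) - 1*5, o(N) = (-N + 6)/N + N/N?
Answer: 151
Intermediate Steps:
o(N) = 1 + (6 - N)/N (o(N) = (6 - N)/N + 1 = 1 + (6 - N)/N)
t(f, S) = -5 + f + S*f (t(f, S) = (f + S*f) - 5 = -5 + f + S*f)
t(-2, o(-4))*(-28) + 39 = (-5 - 2 + (6/(-4))*(-2))*(-28) + 39 = (-5 - 2 + (6*(-¼))*(-2))*(-28) + 39 = (-5 - 2 - 3/2*(-2))*(-28) + 39 = (-5 - 2 + 3)*(-28) + 39 = -4*(-28) + 39 = 112 + 39 = 151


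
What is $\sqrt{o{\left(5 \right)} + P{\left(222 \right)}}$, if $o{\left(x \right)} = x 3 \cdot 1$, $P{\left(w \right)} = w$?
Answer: $\sqrt{237} \approx 15.395$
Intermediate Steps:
$o{\left(x \right)} = 3 x$ ($o{\left(x \right)} = 3 x 1 = 3 x$)
$\sqrt{o{\left(5 \right)} + P{\left(222 \right)}} = \sqrt{3 \cdot 5 + 222} = \sqrt{15 + 222} = \sqrt{237}$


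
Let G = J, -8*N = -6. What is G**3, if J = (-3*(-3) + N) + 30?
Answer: 4019679/64 ≈ 62808.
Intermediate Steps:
N = 3/4 (N = -1/8*(-6) = 3/4 ≈ 0.75000)
J = 159/4 (J = (-3*(-3) + 3/4) + 30 = (9 + 3/4) + 30 = 39/4 + 30 = 159/4 ≈ 39.750)
G = 159/4 ≈ 39.750
G**3 = (159/4)**3 = 4019679/64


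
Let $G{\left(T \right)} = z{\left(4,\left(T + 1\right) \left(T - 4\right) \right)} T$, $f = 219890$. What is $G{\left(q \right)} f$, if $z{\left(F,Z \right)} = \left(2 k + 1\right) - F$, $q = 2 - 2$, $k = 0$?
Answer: $0$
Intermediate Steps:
$q = 0$
$z{\left(F,Z \right)} = 1 - F$ ($z{\left(F,Z \right)} = \left(2 \cdot 0 + 1\right) - F = \left(0 + 1\right) - F = 1 - F$)
$G{\left(T \right)} = - 3 T$ ($G{\left(T \right)} = \left(1 - 4\right) T = - 3 T$)
$G{\left(q \right)} f = \left(-3\right) 0 \cdot 219890 = 0 \cdot 219890 = 0$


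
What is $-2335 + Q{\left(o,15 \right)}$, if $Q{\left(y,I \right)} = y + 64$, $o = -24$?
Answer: $-2295$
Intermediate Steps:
$Q{\left(y,I \right)} = 64 + y$
$-2335 + Q{\left(o,15 \right)} = -2335 + \left(64 - 24\right) = -2335 + 40 = -2295$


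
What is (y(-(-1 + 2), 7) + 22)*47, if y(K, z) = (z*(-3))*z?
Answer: -5875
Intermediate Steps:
y(K, z) = -3*z² (y(K, z) = (-3*z)*z = -3*z²)
(y(-(-1 + 2), 7) + 22)*47 = (-3*7² + 22)*47 = (-3*49 + 22)*47 = (-147 + 22)*47 = -125*47 = -5875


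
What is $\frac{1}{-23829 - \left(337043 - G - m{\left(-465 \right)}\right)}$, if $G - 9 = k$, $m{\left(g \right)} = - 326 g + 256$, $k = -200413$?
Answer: $- \frac{1}{409430} \approx -2.4424 \cdot 10^{-6}$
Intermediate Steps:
$m{\left(g \right)} = 256 - 326 g$
$G = -200404$ ($G = 9 - 200413 = -200404$)
$\frac{1}{-23829 - \left(337043 - G - m{\left(-465 \right)}\right)} = \frac{1}{-23829 + \left(\left(-200404 + \left(256 - -151590\right)\right) - 337043\right)} = \frac{1}{-23829 + \left(\left(-200404 + \left(256 + 151590\right)\right) - 337043\right)} = \frac{1}{-23829 + \left(\left(-200404 + 151846\right) - 337043\right)} = \frac{1}{-23829 - 385601} = \frac{1}{-409430} = - \frac{1}{409430}$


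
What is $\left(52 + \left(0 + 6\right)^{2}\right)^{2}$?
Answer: $7744$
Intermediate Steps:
$\left(52 + \left(0 + 6\right)^{2}\right)^{2} = \left(52 + 6^{2}\right)^{2} = \left(52 + 36\right)^{2} = 88^{2} = 7744$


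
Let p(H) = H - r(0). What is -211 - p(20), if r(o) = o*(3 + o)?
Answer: -231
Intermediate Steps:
p(H) = H (p(H) = H - 0*(3 + 0) = H - 0*3 = H - 1*0 = H + 0 = H)
-211 - p(20) = -211 - 1*20 = -211 - 20 = -231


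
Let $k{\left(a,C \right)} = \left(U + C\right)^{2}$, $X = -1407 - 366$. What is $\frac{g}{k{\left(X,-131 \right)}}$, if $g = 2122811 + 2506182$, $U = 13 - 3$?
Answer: $\frac{4628993}{14641} \approx 316.17$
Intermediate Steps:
$U = 10$ ($U = 13 - 3 = 10$)
$X = -1773$
$k{\left(a,C \right)} = \left(10 + C\right)^{2}$
$g = 4628993$
$\frac{g}{k{\left(X,-131 \right)}} = \frac{4628993}{\left(10 - 131\right)^{2}} = \frac{4628993}{\left(-121\right)^{2}} = \frac{4628993}{14641}$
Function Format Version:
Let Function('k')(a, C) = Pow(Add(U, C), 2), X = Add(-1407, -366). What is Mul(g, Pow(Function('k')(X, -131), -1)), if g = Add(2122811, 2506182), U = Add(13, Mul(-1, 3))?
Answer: Rational(4628993, 14641) ≈ 316.17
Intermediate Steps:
U = 10 (U = Add(13, -3) = 10)
X = -1773
Function('k')(a, C) = Pow(Add(10, C), 2)
g = 4628993
Mul(g, Pow(Function('k')(X, -131), -1)) = Mul(4628993, Pow(Pow(Add(10, -131), 2), -1)) = Mul(4628993, Pow(Pow(-121, 2), -1)) = Mul(4628993, Pow(14641, -1)) = Mul(4628993, Rational(1, 14641)) = Rational(4628993, 14641)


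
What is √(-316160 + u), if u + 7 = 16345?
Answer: I*√299822 ≈ 547.56*I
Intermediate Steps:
u = 16338 (u = -7 + 16345 = 16338)
√(-316160 + u) = √(-316160 + 16338) = √(-299822) = I*√299822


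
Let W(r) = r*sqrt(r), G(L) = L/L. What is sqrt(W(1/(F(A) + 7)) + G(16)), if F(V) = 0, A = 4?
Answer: sqrt(49 + sqrt(7))/7 ≈ 1.0266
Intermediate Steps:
G(L) = 1
W(r) = r**(3/2)
sqrt(W(1/(F(A) + 7)) + G(16)) = sqrt((1/(0 + 7))**(3/2) + 1) = sqrt((1/7)**(3/2) + 1) = sqrt(sqrt(7)/49 + 1) = sqrt(1 + sqrt(7)/49)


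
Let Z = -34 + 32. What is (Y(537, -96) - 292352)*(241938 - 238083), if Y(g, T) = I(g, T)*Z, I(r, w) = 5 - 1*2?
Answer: -1127040090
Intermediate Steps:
I(r, w) = 3 (I(r, w) = 5 - 2 = 3)
Z = -2
Y(g, T) = -6 (Y(g, T) = 3*(-2) = -6)
(Y(537, -96) - 292352)*(241938 - 238083) = (-6 - 292352)*(241938 - 238083) = -292358*3855 = -1127040090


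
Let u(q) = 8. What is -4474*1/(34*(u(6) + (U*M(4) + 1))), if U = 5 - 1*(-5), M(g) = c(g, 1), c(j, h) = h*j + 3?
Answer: -2237/1343 ≈ -1.6657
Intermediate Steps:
c(j, h) = 3 + h*j
M(g) = 3 + g (M(g) = 3 + 1*g = 3 + g)
U = 10 (U = 5 + 5 = 10)
-4474*1/(34*(u(6) + (U*M(4) + 1))) = -4474*1/(34*(8 + (10*(3 + 4) + 1))) = -4474*1/(34*(8 + (10*7 + 1))) = -4474*1/(34*(8 + (70 + 1))) = -4474*1/(34*(8 + 71)) = -4474/(79*34) = -4474/2686 = -4474*1/2686 = -2237/1343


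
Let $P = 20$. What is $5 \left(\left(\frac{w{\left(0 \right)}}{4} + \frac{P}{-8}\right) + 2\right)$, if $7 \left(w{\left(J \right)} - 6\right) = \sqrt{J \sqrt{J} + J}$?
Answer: $5$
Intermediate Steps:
$w{\left(J \right)} = 6 + \frac{\sqrt{J + J^{\frac{3}{2}}}}{7}$ ($w{\left(J \right)} = 6 + \frac{\sqrt{J \sqrt{J} + J}}{7} = 6 + \frac{\sqrt{J^{\frac{3}{2}} + J}}{7} = 6 + \frac{\sqrt{J + J^{\frac{3}{2}}}}{7}$)
$5 \left(\left(\frac{w{\left(0 \right)}}{4} + \frac{P}{-8}\right) + 2\right) = 5 \left(\left(\frac{6 + \frac{\sqrt{0 + 0^{\frac{3}{2}}}}{7}}{4} + \frac{20}{-8}\right) + 2\right) = 5 \left(\left(\left(6 + \frac{\sqrt{0 + 0}}{7}\right) \frac{1}{4} + 20 \left(- \frac{1}{8}\right)\right) + 2\right) = 5 \left(\left(\left(6 + \frac{\sqrt{0}}{7}\right) \frac{1}{4} - \frac{5}{2}\right) + 2\right) = 5 \left(\left(\left(6 + \frac{1}{7} \cdot 0\right) \frac{1}{4} - \frac{5}{2}\right) + 2\right) = 5 \left(\left(\left(6 + 0\right) \frac{1}{4} - \frac{5}{2}\right) + 2\right) = 5 \left(\left(6 \cdot \frac{1}{4} - \frac{5}{2}\right) + 2\right) = 5 \left(\left(\frac{3}{2} - \frac{5}{2}\right) + 2\right) = 5 \left(-1 + 2\right) = 5 \cdot 1 = 5$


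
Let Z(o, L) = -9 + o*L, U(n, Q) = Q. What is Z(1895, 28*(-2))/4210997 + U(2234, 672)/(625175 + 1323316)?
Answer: -67987203785/2735029918509 ≈ -0.024858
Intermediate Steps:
Z(o, L) = -9 + L*o
Z(1895, 28*(-2))/4210997 + U(2234, 672)/(625175 + 1323316) = (-9 + (28*(-2))*1895)/4210997 + 672/(625175 + 1323316) = (-9 - 56*1895)*(1/4210997) + 672/1948491 = (-9 - 106120)*(1/4210997) + 672*(1/1948491) = -106129*1/4210997 + 224/649497 = -106129/4210997 + 224/649497 = -67987203785/2735029918509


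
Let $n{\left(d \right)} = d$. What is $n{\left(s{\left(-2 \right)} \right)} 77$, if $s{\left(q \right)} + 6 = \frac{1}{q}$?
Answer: $- \frac{1001}{2} \approx -500.5$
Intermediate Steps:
$s{\left(q \right)} = -6 + \frac{1}{q}$
$n{\left(s{\left(-2 \right)} \right)} 77 = \left(-6 + \frac{1}{-2}\right) 77 = \left(-6 - \frac{1}{2}\right) 77 = \left(- \frac{13}{2}\right) 77 = - \frac{1001}{2}$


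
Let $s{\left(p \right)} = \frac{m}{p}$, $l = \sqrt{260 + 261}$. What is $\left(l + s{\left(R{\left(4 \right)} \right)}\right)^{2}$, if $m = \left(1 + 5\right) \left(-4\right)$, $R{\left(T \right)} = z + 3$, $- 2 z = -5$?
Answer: $\frac{65345}{121} - \frac{96 \sqrt{521}}{11} \approx 340.84$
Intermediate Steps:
$z = \frac{5}{2}$ ($z = \left(- \frac{1}{2}\right) \left(-5\right) = \frac{5}{2} \approx 2.5$)
$R{\left(T \right)} = \frac{11}{2}$ ($R{\left(T \right)} = \frac{5}{2} + 3 = \frac{11}{2}$)
$m = -24$ ($m = 6 \left(-4\right) = -24$)
$l = \sqrt{521} \approx 22.825$
$s{\left(p \right)} = - \frac{24}{p}$
$\left(l + s{\left(R{\left(4 \right)} \right)}\right)^{2} = \left(\sqrt{521} - \frac{24}{\frac{11}{2}}\right)^{2} = \left(\sqrt{521} - \frac{48}{11}\right)^{2} = \left(- \frac{48}{11} + \sqrt{521}\right)^{2}$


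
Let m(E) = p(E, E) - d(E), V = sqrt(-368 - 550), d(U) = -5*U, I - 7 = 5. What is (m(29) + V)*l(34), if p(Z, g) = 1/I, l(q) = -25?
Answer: -43525/12 - 75*I*sqrt(102) ≈ -3627.1 - 757.46*I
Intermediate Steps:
I = 12 (I = 7 + 5 = 12)
V = 3*I*sqrt(102) (V = sqrt(-918) = 3*I*sqrt(102) ≈ 30.299*I)
p(Z, g) = 1/12
m(E) = 1/12 + 5*E (m(E) = 1/12 - (-5)*E = 1/12 + 5*E)
(m(29) + V)*l(34) = ((1/12 + 5*29) + 3*I*sqrt(102))*(-25) = ((1/12 + 145) + 3*I*sqrt(102))*(-25) = (1741/12 + 3*I*sqrt(102))*(-25) = -43525/12 - 75*I*sqrt(102)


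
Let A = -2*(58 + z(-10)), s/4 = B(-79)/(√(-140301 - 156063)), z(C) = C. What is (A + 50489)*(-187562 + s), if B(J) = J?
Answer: -9451811866 + 7962094*I*√74091/74091 ≈ -9.4518e+9 + 29251.0*I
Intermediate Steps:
s = 158*I*√74091/74091 (s = 4*(-79/√(-140301 - 156063)) = 4*(-79*(-I*√74091/148182)) = 4*(-(-79)*I*√74091/148182) = 4*(79*I*√74091/148182) = 158*I*√74091/74091 ≈ 0.58046*I)
A = -96 (A = -2*(58 - 10) = -2*48 = -96)
(A + 50489)*(-187562 + s) = (-96 + 50489)*(-187562 + 158*I*√74091/74091) = 50393*(-187562 + 158*I*√74091/74091) = -9451811866 + 7962094*I*√74091/74091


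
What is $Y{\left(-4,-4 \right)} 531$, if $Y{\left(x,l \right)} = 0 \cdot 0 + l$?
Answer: $-2124$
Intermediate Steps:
$Y{\left(x,l \right)} = l$ ($Y{\left(x,l \right)} = 0 + l = l$)
$Y{\left(-4,-4 \right)} 531 = \left(-4\right) 531 = -2124$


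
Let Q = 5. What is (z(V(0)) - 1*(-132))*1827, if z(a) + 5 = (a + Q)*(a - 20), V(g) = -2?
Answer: 111447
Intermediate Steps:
z(a) = -5 + (-20 + a)*(5 + a) (z(a) = -5 + (a + 5)*(a - 20) = -5 + (5 + a)*(-20 + a) = -5 + (-20 + a)*(5 + a))
(z(V(0)) - 1*(-132))*1827 = ((-105 + (-2)**2 - 15*(-2)) - 1*(-132))*1827 = ((-105 + 4 + 30) + 132)*1827 = (-71 + 132)*1827 = 61*1827 = 111447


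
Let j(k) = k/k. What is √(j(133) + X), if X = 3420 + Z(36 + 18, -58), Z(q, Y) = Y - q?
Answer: √3309 ≈ 57.524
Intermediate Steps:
j(k) = 1
X = 3308 (X = 3420 + (-58 - (36 + 18)) = 3420 + (-58 - 1*54) = 3420 + (-58 - 54) = 3420 - 112 = 3308)
√(j(133) + X) = √(1 + 3308) = √3309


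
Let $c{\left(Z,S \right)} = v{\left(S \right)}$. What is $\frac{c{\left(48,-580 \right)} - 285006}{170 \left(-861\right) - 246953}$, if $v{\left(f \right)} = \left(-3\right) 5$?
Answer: $\frac{285021}{393323} \approx 0.72465$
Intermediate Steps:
$v{\left(f \right)} = -15$
$c{\left(Z,S \right)} = -15$
$\frac{c{\left(48,-580 \right)} - 285006}{170 \left(-861\right) - 246953} = \frac{-15 - 285006}{170 \left(-861\right) - 246953} = - \frac{285021}{-146370 - 246953} = - \frac{285021}{-393323} = \left(-285021\right) \left(- \frac{1}{393323}\right) = \frac{285021}{393323}$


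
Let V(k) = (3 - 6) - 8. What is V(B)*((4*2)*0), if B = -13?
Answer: 0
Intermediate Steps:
V(k) = -11 (V(k) = -3 - 8 = -11)
V(B)*((4*2)*0) = -11*4*2*0 = -88*0 = -11*0 = 0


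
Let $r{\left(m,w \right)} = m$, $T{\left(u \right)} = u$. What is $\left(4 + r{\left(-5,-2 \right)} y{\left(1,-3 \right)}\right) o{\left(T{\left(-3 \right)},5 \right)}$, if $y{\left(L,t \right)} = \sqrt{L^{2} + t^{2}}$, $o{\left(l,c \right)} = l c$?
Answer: $-60 + 75 \sqrt{10} \approx 177.17$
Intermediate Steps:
$o{\left(l,c \right)} = c l$
$\left(4 + r{\left(-5,-2 \right)} y{\left(1,-3 \right)}\right) o{\left(T{\left(-3 \right)},5 \right)} = \left(4 - 5 \sqrt{1^{2} + \left(-3\right)^{2}}\right) 5 \left(-3\right) = \left(4 - 5 \sqrt{1 + 9}\right) \left(-15\right) = \left(4 - 5 \sqrt{10}\right) \left(-15\right) = -60 + 75 \sqrt{10}$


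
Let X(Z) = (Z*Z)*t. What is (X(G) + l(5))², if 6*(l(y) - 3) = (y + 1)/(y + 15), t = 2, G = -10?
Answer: 16491721/400 ≈ 41229.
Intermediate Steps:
l(y) = 3 + (1 + y)/(6*(15 + y)) (l(y) = 3 + ((y + 1)/(y + 15))/6 = 3 + ((1 + y)/(15 + y))/6 = 3 + (1 + y)/(6*(15 + y)))
X(Z) = 2*Z² (X(Z) = (Z*Z)*2 = Z²*2 = 2*Z²)
(X(G) + l(5))² = (2*(-10)² + (271 + 19*5)/(6*(15 + 5)))² = (2*100 + (⅙)*(271 + 95)/20)² = (200 + (⅙)*(1/20)*366)² = (200 + 61/20)² = (4061/20)² = 16491721/400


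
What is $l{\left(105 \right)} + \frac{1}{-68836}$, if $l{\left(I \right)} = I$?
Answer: $\frac{7227779}{68836} \approx 105.0$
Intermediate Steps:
$l{\left(105 \right)} + \frac{1}{-68836} = 105 + \frac{1}{-68836} = 105 - \frac{1}{68836} = \frac{7227779}{68836}$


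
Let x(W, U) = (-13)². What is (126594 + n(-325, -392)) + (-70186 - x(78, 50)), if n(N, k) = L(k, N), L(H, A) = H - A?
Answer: 56172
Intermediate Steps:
x(W, U) = 169
n(N, k) = k - N
(126594 + n(-325, -392)) + (-70186 - x(78, 50)) = (126594 + (-392 - 1*(-325))) + (-70186 - 1*169) = (126594 + (-392 + 325)) + (-70186 - 169) = (126594 - 67) - 70355 = 126527 - 70355 = 56172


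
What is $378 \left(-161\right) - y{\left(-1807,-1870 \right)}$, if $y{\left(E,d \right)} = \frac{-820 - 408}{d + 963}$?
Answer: $- \frac{55199434}{907} \approx -60859.0$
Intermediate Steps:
$y{\left(E,d \right)} = - \frac{1228}{963 + d}$
$378 \left(-161\right) - y{\left(-1807,-1870 \right)} = 378 \left(-161\right) - - \frac{1228}{963 - 1870} = -60858 - - \frac{1228}{-907} = -60858 - \left(-1228\right) \left(- \frac{1}{907}\right) = -60858 - \frac{1228}{907} = - \frac{55199434}{907}$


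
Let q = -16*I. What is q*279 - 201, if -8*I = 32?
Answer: 17655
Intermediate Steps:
I = -4 (I = -⅛*32 = -4)
q = 64 (q = -16*(-4) = 64)
q*279 - 201 = 64*279 - 201 = 17856 - 201 = 17655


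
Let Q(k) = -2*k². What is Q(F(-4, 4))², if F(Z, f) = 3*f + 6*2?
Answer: 1327104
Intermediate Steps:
F(Z, f) = 12 + 3*f (F(Z, f) = 3*f + 12 = 12 + 3*f)
Q(F(-4, 4))² = (-2*(12 + 3*4)²)² = (-2*(12 + 12)²)² = (-2*24²)² = (-2*576)² = (-1152)² = 1327104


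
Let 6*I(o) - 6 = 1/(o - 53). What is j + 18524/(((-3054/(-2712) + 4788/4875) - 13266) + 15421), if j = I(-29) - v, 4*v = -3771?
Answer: 185591797043377/194880710091 ≈ 952.33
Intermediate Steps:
I(o) = 1 + 1/(6*(-53 + o)) (I(o) = 1 + 1/(6*(o - 53)) = 1 + 1/(6*(-53 + o)))
v = -3771/4 (v = (¼)*(-3771) = -3771/4 ≈ -942.75)
j = 116081/123 (j = (-317/6 - 29)/(-53 - 29) - 1*(-3771/4) = -491/6/(-82) + 3771/4 = -1/82*(-491/6) + 3771/4 = 491/492 + 3771/4 = 116081/123 ≈ 943.75)
j + 18524/(((-3054/(-2712) + 4788/4875) - 13266) + 15421) = 116081/123 + 18524/(((-3054/(-2712) + 4788/4875) - 13266) + 15421) = 116081/123 + 18524/(((-3054*(-1/2712) + 4788*(1/4875)) - 13266) + 15421) = 116081/123 + 18524/(((509/452 + 1596/1625) - 13266) + 15421) = 116081/123 + 18524/((1548517/734500 - 13266) + 15421) = 116081/123 + 18524/(-9742328483/734500 + 15421) = 116081/123 + 18524/(1584396017/734500) = 116081/123 + 18524*(734500/1584396017) = 116081/123 + 13605878000/1584396017 = 185591797043377/194880710091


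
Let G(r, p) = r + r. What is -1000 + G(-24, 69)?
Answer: -1048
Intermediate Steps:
G(r, p) = 2*r
-1000 + G(-24, 69) = -1000 + 2*(-24) = -1000 - 48 = -1048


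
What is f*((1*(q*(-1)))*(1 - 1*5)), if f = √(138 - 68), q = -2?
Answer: -8*√70 ≈ -66.933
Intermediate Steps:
f = √70 ≈ 8.3666
f*((1*(q*(-1)))*(1 - 1*5)) = √70*((1*(-2*(-1)))*(1 - 1*5)) = √70*((1*2)*(1 - 5)) = √70*(2*(-4)) = √70*(-8) = -8*√70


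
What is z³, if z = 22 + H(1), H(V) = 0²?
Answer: 10648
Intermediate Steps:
H(V) = 0
z = 22 (z = 22 + 0 = 22)
z³ = 22³ = 10648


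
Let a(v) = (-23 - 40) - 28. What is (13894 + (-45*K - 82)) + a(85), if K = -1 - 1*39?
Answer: 15521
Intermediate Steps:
K = -40 (K = -1 - 39 = -40)
a(v) = -91 (a(v) = -63 - 28 = -91)
(13894 + (-45*K - 82)) + a(85) = (13894 + (-45*(-40) - 82)) - 91 = (13894 + (1800 - 82)) - 91 = (13894 + 1718) - 91 = 15612 - 91 = 15521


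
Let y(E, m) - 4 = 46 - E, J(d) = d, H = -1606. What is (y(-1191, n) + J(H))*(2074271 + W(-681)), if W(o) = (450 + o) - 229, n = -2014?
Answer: -756941015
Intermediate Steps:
y(E, m) = 50 - E (y(E, m) = 4 + (46 - E) = 50 - E)
W(o) = 221 + o
(y(-1191, n) + J(H))*(2074271 + W(-681)) = ((50 - 1*(-1191)) - 1606)*(2074271 + (221 - 681)) = ((50 + 1191) - 1606)*(2074271 - 460) = (1241 - 1606)*2073811 = -365*2073811 = -756941015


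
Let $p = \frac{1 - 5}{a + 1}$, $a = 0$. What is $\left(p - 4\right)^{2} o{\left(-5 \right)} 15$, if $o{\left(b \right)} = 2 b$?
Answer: $-9600$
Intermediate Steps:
$p = -4$ ($p = \frac{1 - 5}{0 + 1} = - \frac{4}{1} = \left(-4\right) 1 = -4$)
$\left(p - 4\right)^{2} o{\left(-5 \right)} 15 = \left(-4 - 4\right)^{2} \cdot 2 \left(-5\right) 15 = \left(-8\right)^{2} \left(-10\right) 15 = 64 \left(-10\right) 15 = \left(-640\right) 15 = -9600$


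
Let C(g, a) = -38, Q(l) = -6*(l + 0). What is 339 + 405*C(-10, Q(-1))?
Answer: -15051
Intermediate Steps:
Q(l) = -6*l
339 + 405*C(-10, Q(-1)) = 339 + 405*(-38) = 339 - 15390 = -15051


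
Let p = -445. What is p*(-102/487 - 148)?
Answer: 32119210/487 ≈ 65953.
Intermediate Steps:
p*(-102/487 - 148) = -445*(-102/487 - 148) = -445*(-72178/487) = 32119210/487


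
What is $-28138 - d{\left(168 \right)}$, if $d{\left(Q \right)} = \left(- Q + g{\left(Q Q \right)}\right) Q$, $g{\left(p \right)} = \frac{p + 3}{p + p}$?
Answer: $\frac{223}{112} \approx 1.9911$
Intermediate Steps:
$g{\left(p \right)} = \frac{3 + p}{2 p}$
$d{\left(Q \right)} = Q \left(- Q + \frac{3 + Q^{2}}{2 Q^{2}}\right)$ ($d{\left(Q \right)} = \left(- Q + \frac{3 + Q Q}{2 Q Q}\right) Q = \left(- Q + \frac{3 + Q^{2}}{2 Q^{2}}\right) Q = Q \left(- Q + \frac{3 + Q^{2}}{2 Q^{2}}\right)$)
$-28138 - d{\left(168 \right)} = -28138 - \left(\frac{1}{2} \cdot 168 - 168^{2} + \frac{3}{2 \cdot 168}\right) = -28138 - \left(84 - 28224 + \frac{3}{2} \cdot \frac{1}{168}\right) = -28138 - \left(84 - 28224 + \frac{1}{112}\right) = -28138 - - \frac{3151679}{112} = -28138 + \frac{3151679}{112} = \frac{223}{112}$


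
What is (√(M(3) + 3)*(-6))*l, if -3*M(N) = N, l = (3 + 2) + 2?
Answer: -42*√2 ≈ -59.397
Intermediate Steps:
l = 7 (l = 5 + 2 = 7)
M(N) = -N/3
(√(M(3) + 3)*(-6))*l = (√(-⅓*3 + 3)*(-6))*7 = (√(-1 + 3)*(-6))*7 = (√2*(-6))*7 = -6*√2*7 = -42*√2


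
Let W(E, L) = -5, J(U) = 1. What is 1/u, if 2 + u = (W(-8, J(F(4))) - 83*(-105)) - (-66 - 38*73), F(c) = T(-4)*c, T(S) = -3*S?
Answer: 1/11548 ≈ 8.6595e-5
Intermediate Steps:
F(c) = 12*c (F(c) = (-3*(-4))*c = 12*c)
u = 11548 (u = -2 + ((-5 - 83*(-105)) - (-66 - 38*73)) = -2 + ((-5 + 8715) - (-66 - 2774)) = -2 + (8710 - 1*(-2840)) = -2 + (8710 + 2840) = -2 + 11550 = 11548)
1/u = 1/11548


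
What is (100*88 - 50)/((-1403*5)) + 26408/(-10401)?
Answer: -55252174/14592603 ≈ -3.7863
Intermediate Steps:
(100*88 - 50)/((-1403*5)) + 26408/(-10401) = (8800 - 50)/(-7015) + 26408*(-1/10401) = 8750*(-1/7015) - 26408/10401 = -1750/1403 - 26408/10401 = -55252174/14592603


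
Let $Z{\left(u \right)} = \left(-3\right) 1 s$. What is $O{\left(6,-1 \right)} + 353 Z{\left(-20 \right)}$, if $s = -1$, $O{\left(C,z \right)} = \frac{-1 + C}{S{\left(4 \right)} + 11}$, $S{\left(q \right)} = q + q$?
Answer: $\frac{20126}{19} \approx 1059.3$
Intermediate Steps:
$S{\left(q \right)} = 2 q$
$O{\left(C,z \right)} = - \frac{1}{19} + \frac{C}{19}$ ($O{\left(C,z \right)} = \frac{-1 + C}{2 \cdot 4 + 11} = \frac{-1 + C}{8 + 11} = \frac{-1 + C}{19} = \left(-1 + C\right) \frac{1}{19} = - \frac{1}{19} + \frac{C}{19}$)
$Z{\left(u \right)} = 3$ ($Z{\left(u \right)} = \left(-3\right) 1 \left(-1\right) = \left(-3\right) \left(-1\right) = 3$)
$O{\left(6,-1 \right)} + 353 Z{\left(-20 \right)} = \left(- \frac{1}{19} + \frac{1}{19} \cdot 6\right) + 353 \cdot 3 = \left(- \frac{1}{19} + \frac{6}{19}\right) + 1059 = \frac{5}{19} + 1059 = \frac{20126}{19}$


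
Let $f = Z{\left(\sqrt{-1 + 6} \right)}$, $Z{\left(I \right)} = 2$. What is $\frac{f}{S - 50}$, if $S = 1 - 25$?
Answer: $- \frac{1}{37} \approx -0.027027$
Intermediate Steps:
$S = -24$
$f = 2$
$\frac{f}{S - 50} = \frac{1}{-24 - 50} \cdot 2 = \frac{1}{-74} \cdot 2 = \left(- \frac{1}{74}\right) 2 = - \frac{1}{37}$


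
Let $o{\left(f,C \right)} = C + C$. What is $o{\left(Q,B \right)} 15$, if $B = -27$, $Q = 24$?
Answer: $-810$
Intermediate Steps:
$o{\left(f,C \right)} = 2 C$
$o{\left(Q,B \right)} 15 = 2 \left(-27\right) 15 = \left(-54\right) 15 = -810$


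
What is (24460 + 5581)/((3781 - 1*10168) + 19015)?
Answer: 2731/1148 ≈ 2.3789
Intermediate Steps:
(24460 + 5581)/((3781 - 1*10168) + 19015) = 30041/((3781 - 10168) + 19015) = 30041/(-6387 + 19015) = 30041/12628 = 30041*(1/12628) = 2731/1148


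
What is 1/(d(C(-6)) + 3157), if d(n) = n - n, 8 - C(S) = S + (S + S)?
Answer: 1/3157 ≈ 0.00031676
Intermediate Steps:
C(S) = 8 - 3*S (C(S) = 8 - (S + (S + S)) = 8 - (S + 2*S) = 8 - 3*S)
d(n) = 0
1/(d(C(-6)) + 3157) = 1/(0 + 3157) = 1/3157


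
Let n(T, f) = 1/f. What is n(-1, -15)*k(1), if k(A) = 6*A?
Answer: -⅖ ≈ -0.40000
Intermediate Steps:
n(-1, -15)*k(1) = (6*1)/(-15) = -1/15*6 = -⅖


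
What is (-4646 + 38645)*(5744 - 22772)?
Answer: -578934972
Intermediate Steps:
(-4646 + 38645)*(5744 - 22772) = 33999*(-17028) = -578934972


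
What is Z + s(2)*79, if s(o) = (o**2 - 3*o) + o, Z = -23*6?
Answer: -138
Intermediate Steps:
Z = -138
s(o) = o**2 - 2*o
Z + s(2)*79 = -138 + (2*(-2 + 2))*79 = -138 + (2*0)*79 = -138 + 0*79 = -138 + 0 = -138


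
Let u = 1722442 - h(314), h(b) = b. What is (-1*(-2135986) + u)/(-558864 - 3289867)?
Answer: -3858114/3848731 ≈ -1.0024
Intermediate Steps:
u = 1722128 (u = 1722442 - 1*314 = 1722442 - 314 = 1722128)
(-1*(-2135986) + u)/(-558864 - 3289867) = (-1*(-2135986) + 1722128)/(-558864 - 3289867) = (2135986 + 1722128)/(-3848731) = 3858114*(-1/3848731) = -3858114/3848731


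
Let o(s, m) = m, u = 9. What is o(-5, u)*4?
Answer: 36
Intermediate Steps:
o(-5, u)*4 = 9*4 = 36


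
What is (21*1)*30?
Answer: 630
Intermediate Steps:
(21*1)*30 = 21*30 = 630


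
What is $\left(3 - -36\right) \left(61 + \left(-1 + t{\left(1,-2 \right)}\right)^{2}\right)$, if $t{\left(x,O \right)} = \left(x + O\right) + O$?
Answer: $3003$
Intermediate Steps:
$t{\left(x,O \right)} = x + 2 O$ ($t{\left(x,O \right)} = \left(O + x\right) + O = x + 2 O$)
$\left(3 - -36\right) \left(61 + \left(-1 + t{\left(1,-2 \right)}\right)^{2}\right) = \left(3 - -36\right) \left(61 + \left(-1 + \left(1 + 2 \left(-2\right)\right)\right)^{2}\right) = \left(3 + 36\right) \left(61 + \left(-1 + \left(1 - 4\right)\right)^{2}\right) = 39 \left(61 + \left(-1 - 3\right)^{2}\right) = 39 \left(61 + \left(-4\right)^{2}\right) = 39 \left(61 + 16\right) = 39 \cdot 77 = 3003$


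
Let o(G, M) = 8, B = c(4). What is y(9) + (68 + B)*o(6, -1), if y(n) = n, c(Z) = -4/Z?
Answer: 545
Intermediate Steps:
B = -1 (B = -4/4 = -4*¼ = -1)
y(9) + (68 + B)*o(6, -1) = 9 + (68 - 1)*8 = 9 + 67*8 = 9 + 536 = 545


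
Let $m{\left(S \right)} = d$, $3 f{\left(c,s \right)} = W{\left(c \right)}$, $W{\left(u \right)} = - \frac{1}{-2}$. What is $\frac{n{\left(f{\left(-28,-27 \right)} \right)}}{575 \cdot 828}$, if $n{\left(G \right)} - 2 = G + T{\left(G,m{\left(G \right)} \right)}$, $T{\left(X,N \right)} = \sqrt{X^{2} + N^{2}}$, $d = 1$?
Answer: $\frac{13}{2856600} + \frac{\sqrt{37}}{2856600} \approx 6.6802 \cdot 10^{-6}$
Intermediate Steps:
$W{\left(u \right)} = \frac{1}{2}$ ($W{\left(u \right)} = \left(-1\right) \left(- \frac{1}{2}\right) = \frac{1}{2}$)
$f{\left(c,s \right)} = \frac{1}{6}$ ($f{\left(c,s \right)} = \frac{1}{3} \cdot \frac{1}{2} = \frac{1}{6}$)
$m{\left(S \right)} = 1$
$T{\left(X,N \right)} = \sqrt{N^{2} + X^{2}}$
$n{\left(G \right)} = 2 + G + \sqrt{1 + G^{2}}$ ($n{\left(G \right)} = 2 + \left(G + \sqrt{1^{2} + G^{2}}\right) = 2 + \left(G + \sqrt{1 + G^{2}}\right) = 2 + G + \sqrt{1 + G^{2}}$)
$\frac{n{\left(f{\left(-28,-27 \right)} \right)}}{575 \cdot 828} = \frac{2 + \frac{1}{6} + \sqrt{1 + \left(\frac{1}{6}\right)^{2}}}{575 \cdot 828} = \frac{2 + \frac{1}{6} + \sqrt{1 + \frac{1}{36}}}{476100} = \left(2 + \frac{1}{6} + \sqrt{\frac{37}{36}}\right) \frac{1}{476100} = \left(2 + \frac{1}{6} + \frac{\sqrt{37}}{6}\right) \frac{1}{476100} = \left(\frac{13}{6} + \frac{\sqrt{37}}{6}\right) \frac{1}{476100} = \frac{13}{2856600} + \frac{\sqrt{37}}{2856600}$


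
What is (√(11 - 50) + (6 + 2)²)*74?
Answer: 4736 + 74*I*√39 ≈ 4736.0 + 462.13*I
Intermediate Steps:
(√(11 - 50) + (6 + 2)²)*74 = (√(-39) + 8²)*74 = (I*√39 + 64)*74 = (64 + I*√39)*74 = 4736 + 74*I*√39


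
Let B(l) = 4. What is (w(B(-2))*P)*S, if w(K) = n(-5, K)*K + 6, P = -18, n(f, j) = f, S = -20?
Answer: -5040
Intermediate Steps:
w(K) = 6 - 5*K (w(K) = -5*K + 6 = 6 - 5*K)
(w(B(-2))*P)*S = ((6 - 5*4)*(-18))*(-20) = ((6 - 20)*(-18))*(-20) = -14*(-18)*(-20) = 252*(-20) = -5040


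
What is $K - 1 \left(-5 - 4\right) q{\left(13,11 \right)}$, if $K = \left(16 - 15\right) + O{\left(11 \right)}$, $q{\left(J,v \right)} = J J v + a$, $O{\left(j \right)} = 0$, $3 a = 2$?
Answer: $16738$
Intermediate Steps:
$a = \frac{2}{3}$ ($a = \frac{1}{3} \cdot 2 = \frac{2}{3} \approx 0.66667$)
$q{\left(J,v \right)} = \frac{2}{3} + v J^{2}$ ($q{\left(J,v \right)} = J J v + \frac{2}{3} = J^{2} v + \frac{2}{3} = v J^{2} + \frac{2}{3} = \frac{2}{3} + v J^{2}$)
$K = 1$ ($K = \left(16 - 15\right) + 0 = 1 + 0 = 1$)
$K - 1 \left(-5 - 4\right) q{\left(13,11 \right)} = 1 - 1 \left(-5 - 4\right) \left(\frac{2}{3} + 11 \cdot 13^{2}\right) = 1 - 1 \left(-9\right) \left(\frac{2}{3} + 11 \cdot 169\right) = 1 - - 9 \left(\frac{2}{3} + 1859\right) = 1 - \left(-9\right) \frac{5579}{3} = 1 - -16737 = 1 + 16737 = 16738$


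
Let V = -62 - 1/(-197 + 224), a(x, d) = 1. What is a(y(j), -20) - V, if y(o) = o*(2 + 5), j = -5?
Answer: 1702/27 ≈ 63.037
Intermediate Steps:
y(o) = 7*o (y(o) = o*7 = 7*o)
V = -1675/27 (V = -62 - 1/27 = -1675/27 ≈ -62.037)
a(y(j), -20) - V = 1 - 1*(-1675/27) = 1 + 1675/27 = 1702/27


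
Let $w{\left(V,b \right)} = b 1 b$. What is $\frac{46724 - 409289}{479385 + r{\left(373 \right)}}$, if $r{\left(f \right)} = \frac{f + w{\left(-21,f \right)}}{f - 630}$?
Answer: $- \frac{13311315}{17580349} \approx -0.75717$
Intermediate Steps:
$w{\left(V,b \right)} = b^{2}$ ($w{\left(V,b \right)} = b b = b^{2}$)
$r{\left(f \right)} = \frac{f + f^{2}}{-630 + f}$ ($r{\left(f \right)} = \frac{f + f^{2}}{f - 630} = \frac{f + f^{2}}{-630 + f}$)
$\frac{46724 - 409289}{479385 + r{\left(373 \right)}} = \frac{46724 - 409289}{479385 + \frac{373 \left(1 + 373\right)}{-630 + 373}} = - \frac{362565}{479385 + 373 \frac{1}{-257} \cdot 374} = - \frac{362565}{479385 + 373 \left(- \frac{1}{257}\right) 374} = - \frac{362565}{479385 - \frac{139502}{257}} = - \frac{362565}{\frac{123062443}{257}} = \left(-362565\right) \frac{257}{123062443} = - \frac{13311315}{17580349}$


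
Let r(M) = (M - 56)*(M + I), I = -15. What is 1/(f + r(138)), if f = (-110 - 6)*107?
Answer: -1/2326 ≈ -0.00042992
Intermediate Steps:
r(M) = (-56 + M)*(-15 + M) (r(M) = (M - 56)*(M - 15) = (-56 + M)*(-15 + M))
f = -12412 (f = -116*107 = -12412)
1/(f + r(138)) = 1/(-12412 + (840 + 138² - 71*138)) = 1/(-12412 + (840 + 19044 - 9798)) = 1/(-12412 + 10086) = 1/(-2326) = -1/2326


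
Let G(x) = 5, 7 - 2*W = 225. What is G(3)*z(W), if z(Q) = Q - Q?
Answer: 0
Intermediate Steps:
W = -109 (W = 7/2 - ½*225 = 7/2 - 225/2 = -109)
z(Q) = 0
G(3)*z(W) = 5*0 = 0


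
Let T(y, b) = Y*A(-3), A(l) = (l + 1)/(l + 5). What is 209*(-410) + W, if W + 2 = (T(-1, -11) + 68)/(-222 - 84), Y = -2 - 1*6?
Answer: -13110914/153 ≈ -85692.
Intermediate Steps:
A(l) = (1 + l)/(5 + l)
Y = -8 (Y = -2 - 6 = -8)
T(y, b) = 8 (T(y, b) = -8*(1 - 3)/(5 - 3) = -8*(-2)/2 = -4*(-2) = -8*(-1) = 8)
W = -344/153 (W = -2 + (8 + 68)/(-222 - 84) = -2 + 76/(-306) = -2 + 76*(-1/306) = -2 - 38/153 = -344/153 ≈ -2.2484)
209*(-410) + W = 209*(-410) - 344/153 = -85690 - 344/153 = -13110914/153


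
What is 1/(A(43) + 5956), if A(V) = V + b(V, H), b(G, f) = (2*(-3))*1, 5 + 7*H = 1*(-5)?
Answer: 1/5993 ≈ 0.00016686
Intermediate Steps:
H = -10/7 (H = -5/7 + (1*(-5))/7 = -5/7 + (1/7)*(-5) = -5/7 - 5/7 = -10/7 ≈ -1.4286)
b(G, f) = -6 (b(G, f) = -6*1 = -6)
A(V) = -6 + V (A(V) = V - 6 = -6 + V)
1/(A(43) + 5956) = 1/((-6 + 43) + 5956) = 1/(37 + 5956) = 1/5993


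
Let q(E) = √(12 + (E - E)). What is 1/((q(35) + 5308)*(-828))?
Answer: -1327/5832194364 + √3/11664388728 ≈ -2.2738e-7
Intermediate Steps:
q(E) = 2*√3 (q(E) = √(12 + 0) = √12 = 2*√3)
1/((q(35) + 5308)*(-828)) = 1/((2*√3 + 5308)*(-828)) = -1/828/(5308 + 2*√3) = -1/(828*(5308 + 2*√3))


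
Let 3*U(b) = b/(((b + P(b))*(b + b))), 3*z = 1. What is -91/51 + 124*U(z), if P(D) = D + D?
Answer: 321/17 ≈ 18.882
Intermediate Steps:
z = 1/3 (z = (1/3)*1 = 1/3 ≈ 0.33333)
P(D) = 2*D
U(b) = 1/(18*b) (U(b) = (b/(((b + 2*b)*(b + b))))/3 = (b/(((3*b)*(2*b))))/3 = (b/((6*b**2)))/3 = (b*(1/(6*b**2)))/3 = (1/(6*b))/3 = 1/(18*b))
-91/51 + 124*U(z) = -91/51 + 124*(1/(18*(1/3))) = -91*1/51 + 124*((1/18)*3) = -91/51 + 124*(1/6) = -91/51 + 62/3 = 321/17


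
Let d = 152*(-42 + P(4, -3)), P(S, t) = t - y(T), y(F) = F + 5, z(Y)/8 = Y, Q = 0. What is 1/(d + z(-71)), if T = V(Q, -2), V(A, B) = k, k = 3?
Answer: -1/8624 ≈ -0.00011596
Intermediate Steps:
V(A, B) = 3
z(Y) = 8*Y
T = 3
y(F) = 5 + F
P(S, t) = -8 + t (P(S, t) = t - (5 + 3) = t - 1*8 = t - 8 = -8 + t)
d = -8056 (d = 152*(-42 + (-8 - 3)) = 152*(-42 - 11) = 152*(-53) = -8056)
1/(d + z(-71)) = 1/(-8056 + 8*(-71)) = 1/(-8056 - 568) = 1/(-8624) = -1/8624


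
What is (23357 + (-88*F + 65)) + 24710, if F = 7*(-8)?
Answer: 53060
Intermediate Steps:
F = -56
(23357 + (-88*F + 65)) + 24710 = (23357 + (-88*(-56) + 65)) + 24710 = (23357 + (4928 + 65)) + 24710 = (23357 + 4993) + 24710 = 28350 + 24710 = 53060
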